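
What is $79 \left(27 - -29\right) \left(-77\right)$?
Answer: $-340648$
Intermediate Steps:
$79 \left(27 - -29\right) \left(-77\right) = 79 \left(27 + 29\right) \left(-77\right) = 79 \cdot 56 \left(-77\right) = 4424 \left(-77\right) = -340648$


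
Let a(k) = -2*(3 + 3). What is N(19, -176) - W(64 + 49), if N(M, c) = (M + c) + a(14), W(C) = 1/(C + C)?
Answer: -38195/226 ≈ -169.00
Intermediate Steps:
W(C) = 1/(2*C)
a(k) = -12 (a(k) = -2*6 = -12)
N(M, c) = -12 + M + c (N(M, c) = (M + c) - 12 = -12 + M + c)
N(19, -176) - W(64 + 49) = (-12 + 19 - 176) - 1/(2*(64 + 49)) = -169 - 1/(2*113) = -169 - 1*1/226 = -169 - 1/226 = -38195/226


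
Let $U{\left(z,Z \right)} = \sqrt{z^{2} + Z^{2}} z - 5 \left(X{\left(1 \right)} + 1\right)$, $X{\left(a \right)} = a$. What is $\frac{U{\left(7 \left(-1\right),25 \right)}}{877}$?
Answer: $- \frac{10}{877} - \frac{7 \sqrt{674}}{877} \approx -0.21862$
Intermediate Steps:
$U{\left(z,Z \right)} = -10 + z \sqrt{Z^{2} + z^{2}}$ ($U{\left(z,Z \right)} = \sqrt{z^{2} + Z^{2}} z - 5 \left(1 + 1\right) = \sqrt{Z^{2} + z^{2}} z - 10 = z \sqrt{Z^{2} + z^{2}} - 10 = -10 + z \sqrt{Z^{2} + z^{2}}$)
$\frac{U{\left(7 \left(-1\right),25 \right)}}{877} = \frac{-10 + 7 \left(-1\right) \sqrt{25^{2} + \left(7 \left(-1\right)\right)^{2}}}{877} = \left(-10 - 7 \sqrt{625 + \left(-7\right)^{2}}\right) \frac{1}{877} = \left(-10 - 7 \sqrt{625 + 49}\right) \frac{1}{877} = \left(-10 - 7 \sqrt{674}\right) \frac{1}{877} = - \frac{10}{877} - \frac{7 \sqrt{674}}{877}$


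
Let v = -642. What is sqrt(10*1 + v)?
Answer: 2*I*sqrt(158) ≈ 25.14*I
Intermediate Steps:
sqrt(10*1 + v) = sqrt(10*1 - 642) = sqrt(10 - 642) = sqrt(-632) = 2*I*sqrt(158)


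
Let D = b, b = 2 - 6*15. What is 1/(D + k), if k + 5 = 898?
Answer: 1/805 ≈ 0.0012422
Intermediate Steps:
b = -88 (b = 2 - 90 = -88)
k = 893 (k = -5 + 898 = 893)
D = -88
1/(D + k) = 1/(-88 + 893) = 1/805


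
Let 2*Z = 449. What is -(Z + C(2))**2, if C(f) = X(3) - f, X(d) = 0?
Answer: -198025/4 ≈ -49506.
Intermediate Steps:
Z = 449/2 (Z = (1/2)*449 = 449/2 ≈ 224.50)
C(f) = -f (C(f) = 0 - f = -f)
-(Z + C(2))**2 = -(449/2 - 1*2)**2 = -(449/2 - 2)**2 = -(445/2)**2 = -1*198025/4 = -198025/4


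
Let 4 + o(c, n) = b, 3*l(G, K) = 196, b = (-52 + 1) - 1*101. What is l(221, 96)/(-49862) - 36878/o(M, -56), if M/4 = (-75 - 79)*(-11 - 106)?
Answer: 153233387/648206 ≈ 236.40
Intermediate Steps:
b = -152 (b = -51 - 101 = -152)
l(G, K) = 196/3 (l(G, K) = (1/3)*196 = 196/3)
M = 72072 (M = 4*((-75 - 79)*(-11 - 106)) = 4*(-154*(-117)) = 4*18018 = 72072)
o(c, n) = -156 (o(c, n) = -4 - 152 = -156)
l(221, 96)/(-49862) - 36878/o(M, -56) = (196/3)/(-49862) - 36878/(-156) = (196/3)*(-1/49862) - 36878*(-1/156) = -98/74793 + 18439/78 = 153233387/648206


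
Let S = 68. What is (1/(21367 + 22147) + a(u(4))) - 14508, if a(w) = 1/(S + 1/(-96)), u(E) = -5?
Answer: -4120498174153/284015878 ≈ -14508.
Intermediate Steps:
a(w) = 96/6527 (a(w) = 1/(68 + 1/(-96)) = 1/(68 - 1/96) = 1/(6527/96) = 96/6527)
(1/(21367 + 22147) + a(u(4))) - 14508 = (1/(21367 + 22147) + 96/6527) - 14508 = (1/43514 + 96/6527) - 14508 = 4183871/284015878 - 14508 = -4120498174153/284015878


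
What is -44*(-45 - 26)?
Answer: 3124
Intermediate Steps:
-44*(-45 - 26) = -44*(-71) = 3124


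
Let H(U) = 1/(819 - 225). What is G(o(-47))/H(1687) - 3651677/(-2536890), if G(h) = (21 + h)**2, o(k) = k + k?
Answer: 8030341216817/2536890 ≈ 3.1654e+6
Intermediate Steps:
o(k) = 2*k
H(U) = 1/594
G(o(-47))/H(1687) - 3651677/(-2536890) = (21 + 2*(-47))**2/(1/594) - 3651677/(-2536890) = (21 - 94)**2*594 - 3651677*(-1/2536890) = (-73)**2*594 + 3651677/2536890 = 5329*594 + 3651677/2536890 = 3165426 + 3651677/2536890 = 8030341216817/2536890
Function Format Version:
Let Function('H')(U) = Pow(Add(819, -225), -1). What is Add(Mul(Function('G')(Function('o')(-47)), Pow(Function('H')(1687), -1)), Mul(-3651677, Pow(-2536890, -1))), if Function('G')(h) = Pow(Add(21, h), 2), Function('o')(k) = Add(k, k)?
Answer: Rational(8030341216817, 2536890) ≈ 3.1654e+6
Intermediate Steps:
Function('o')(k) = Mul(2, k)
Function('H')(U) = Rational(1, 594) (Function('H')(U) = Pow(594, -1) = Rational(1, 594))
Add(Mul(Function('G')(Function('o')(-47)), Pow(Function('H')(1687), -1)), Mul(-3651677, Pow(-2536890, -1))) = Add(Mul(Pow(Add(21, Mul(2, -47)), 2), Pow(Rational(1, 594), -1)), Mul(-3651677, Pow(-2536890, -1))) = Add(Mul(Pow(Add(21, -94), 2), 594), Mul(-3651677, Rational(-1, 2536890))) = Add(Mul(Pow(-73, 2), 594), Rational(3651677, 2536890)) = Add(Mul(5329, 594), Rational(3651677, 2536890)) = Add(3165426, Rational(3651677, 2536890)) = Rational(8030341216817, 2536890)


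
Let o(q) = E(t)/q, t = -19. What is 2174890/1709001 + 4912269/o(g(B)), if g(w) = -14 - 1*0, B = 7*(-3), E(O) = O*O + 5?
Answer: -321120822011/1709001 ≈ -1.8790e+5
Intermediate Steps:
E(O) = 5 + O² (E(O) = O² + 5 = 5 + O²)
B = -21
g(w) = -14 (g(w) = -14 + 0 = -14)
o(q) = 366/q (o(q) = (5 + (-19)²)/q = (5 + 361)/q = 366/q)
2174890/1709001 + 4912269/o(g(B)) = 2174890/1709001 + 4912269/((366/(-14))) = 2174890*(1/1709001) + 4912269/((366*(-1/14))) = 2174890/1709001 + 4912269/(-183/7) = 2174890/1709001 + 4912269*(-7/183) = 2174890/1709001 - 187901 = -321120822011/1709001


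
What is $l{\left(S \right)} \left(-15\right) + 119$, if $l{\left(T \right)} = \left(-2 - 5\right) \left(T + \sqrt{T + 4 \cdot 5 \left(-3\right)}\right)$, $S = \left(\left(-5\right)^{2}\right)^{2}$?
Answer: $65744 + 105 \sqrt{565} \approx 68240.0$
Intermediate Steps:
$S = 625$ ($S = 25^{2} = 625$)
$l{\left(T \right)} = - 7 T - 7 \sqrt{-60 + T}$ ($l{\left(T \right)} = - 7 \left(T + \sqrt{T + 20 \left(-3\right)}\right) = - 7 \left(T + \sqrt{T - 60}\right) = - 7 \left(T + \sqrt{-60 + T}\right) = - 7 T - 7 \sqrt{-60 + T}$)
$l{\left(S \right)} \left(-15\right) + 119 = \left(\left(-7\right) 625 - 7 \sqrt{-60 + 625}\right) \left(-15\right) + 119 = \left(-4375 - 7 \sqrt{565}\right) \left(-15\right) + 119 = \left(65625 + 105 \sqrt{565}\right) + 119 = 65744 + 105 \sqrt{565}$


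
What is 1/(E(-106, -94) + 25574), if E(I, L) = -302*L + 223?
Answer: 1/54185 ≈ 1.8455e-5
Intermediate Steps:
E(I, L) = 223 - 302*L
1/(E(-106, -94) + 25574) = 1/((223 - 302*(-94)) + 25574) = 1/((223 + 28388) + 25574) = 1/(28611 + 25574) = 1/54185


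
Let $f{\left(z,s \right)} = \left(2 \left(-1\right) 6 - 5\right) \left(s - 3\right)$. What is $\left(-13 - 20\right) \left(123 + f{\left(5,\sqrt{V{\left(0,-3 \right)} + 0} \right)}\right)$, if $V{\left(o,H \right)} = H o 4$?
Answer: $-5742$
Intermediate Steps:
$V{\left(o,H \right)} = 4 H o$
$f{\left(z,s \right)} = 51 - 17 s$ ($f{\left(z,s \right)} = \left(\left(-2\right) 6 - 5\right) \left(-3 + s\right) = \left(-12 - 5\right) \left(-3 + s\right) = - 17 \left(-3 + s\right) = 51 - 17 s$)
$\left(-13 - 20\right) \left(123 + f{\left(5,\sqrt{V{\left(0,-3 \right)} + 0} \right)}\right) = \left(-13 - 20\right) \left(123 + \left(51 - 17 \sqrt{4 \left(-3\right) 0 + 0}\right)\right) = - 33 \left(123 + \left(51 - 17 \sqrt{0 + 0}\right)\right) = - 33 \left(123 + \left(51 - 17 \sqrt{0}\right)\right) = - 33 \left(123 + \left(51 - 0\right)\right) = - 33 \left(123 + \left(51 + 0\right)\right) = - 33 \left(123 + 51\right) = \left(-33\right) 174 = -5742$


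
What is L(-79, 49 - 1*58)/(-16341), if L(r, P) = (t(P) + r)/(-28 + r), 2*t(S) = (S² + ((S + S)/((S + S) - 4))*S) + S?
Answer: -79/2958978 ≈ -2.6698e-5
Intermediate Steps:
t(S) = S/2 + S²/2 + S²/(-4 + 2*S) (t(S) = ((S² + ((S + S)/((S + S) - 4))*S) + S)/2 = ((S² + ((2*S)/(2*S - 4))*S) + S)/2 = ((S² + ((2*S)/(-4 + 2*S))*S) + S)/2 = ((S² + (2*S/(-4 + 2*S))*S) + S)/2 = ((S² + 2*S²/(-4 + 2*S)) + S)/2 = (S + S² + 2*S²/(-4 + 2*S))/2 = S/2 + S²/2 + S²/(-4 + 2*S))
L(r, P) = (r + P*(-2 + P²)/(2*(-2 + P)))/(-28 + r) (L(r, P) = (P*(-2 + P²)/(2*(-2 + P)) + r)/(-28 + r) = (r + P*(-2 + P²)/(2*(-2 + P)))/(-28 + r))
L(-79, 49 - 1*58)/(-16341) = ((-79*(-2 + (49 - 1*58)) + (49 - 1*58)*(-2 + (49 - 1*58)²)/2)/((-28 - 79)*(-2 + (49 - 1*58))))/(-16341) = ((-79*(-2 + (49 - 58)) + (49 - 58)*(-2 + (49 - 58)²)/2)/((-107)*(-2 + (49 - 58))))*(-1/16341) = -(-79*(-2 - 9) + (½)*(-9)*(-2 + (-9)²))/(107*(-2 - 9))*(-1/16341) = -1/107*(-79*(-11) + (½)*(-9)*(-2 + 81))/(-11)*(-1/16341) = -1/107*(-1/11)*(869 + (½)*(-9)*79)*(-1/16341) = -1/107*(-1/11)*(869 - 711/2)*(-1/16341) = -1/107*(-1/11)*1027/2*(-1/16341) = (1027/2354)*(-1/16341) = -79/2958978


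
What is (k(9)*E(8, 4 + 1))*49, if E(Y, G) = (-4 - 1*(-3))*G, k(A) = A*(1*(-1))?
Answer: 2205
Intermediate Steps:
k(A) = -A (k(A) = A*(-1) = -A)
E(Y, G) = -G (E(Y, G) = (-4 + 3)*G = -G)
(k(9)*E(8, 4 + 1))*49 = ((-1*9)*(-(4 + 1)))*49 = -(-9)*5*49 = -9*(-5)*49 = 45*49 = 2205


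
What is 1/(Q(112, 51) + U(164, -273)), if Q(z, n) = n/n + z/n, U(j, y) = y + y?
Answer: -51/27683 ≈ -0.0018423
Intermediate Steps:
U(j, y) = 2*y
Q(z, n) = 1 + z/n
1/(Q(112, 51) + U(164, -273)) = 1/((51 + 112)/51 + 2*(-273)) = 1/((1/51)*163 - 546) = 1/(163/51 - 546) = 1/(-27683/51) = -51/27683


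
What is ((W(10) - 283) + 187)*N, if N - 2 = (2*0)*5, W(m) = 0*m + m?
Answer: -172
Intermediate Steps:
W(m) = m (W(m) = 0 + m = m)
N = 2 (N = 2 + (2*0)*5 = 2 + 0*5 = 2 + 0 = 2)
((W(10) - 283) + 187)*N = ((10 - 283) + 187)*2 = (-273 + 187)*2 = -86*2 = -172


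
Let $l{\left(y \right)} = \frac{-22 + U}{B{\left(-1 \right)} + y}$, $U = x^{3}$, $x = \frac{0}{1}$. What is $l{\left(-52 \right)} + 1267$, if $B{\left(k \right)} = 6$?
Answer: $\frac{29152}{23} \approx 1267.5$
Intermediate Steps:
$x = 0$ ($x = 0 \cdot 1 = 0$)
$U = 0$ ($U = 0^{3} = 0$)
$l{\left(y \right)} = - \frac{22}{6 + y}$ ($l{\left(y \right)} = \frac{-22 + 0}{6 + y} = - \frac{22}{6 + y}$)
$l{\left(-52 \right)} + 1267 = - \frac{22}{6 - 52} + 1267 = - \frac{22}{-46} + 1267 = \left(-22\right) \left(- \frac{1}{46}\right) + 1267 = \frac{11}{23} + 1267 = \frac{29152}{23}$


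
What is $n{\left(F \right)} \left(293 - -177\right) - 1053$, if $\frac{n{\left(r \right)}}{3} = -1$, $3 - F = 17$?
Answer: $-2463$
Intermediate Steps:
$F = -14$ ($F = 3 - 17 = -14$)
$n{\left(r \right)} = -3$ ($n{\left(r \right)} = 3 \left(-1\right) = -3$)
$n{\left(F \right)} \left(293 - -177\right) - 1053 = - 3 \left(293 - -177\right) - 1053 = - 3 \left(293 + 177\right) - 1053 = \left(-3\right) 470 - 1053 = -1410 - 1053 = -2463$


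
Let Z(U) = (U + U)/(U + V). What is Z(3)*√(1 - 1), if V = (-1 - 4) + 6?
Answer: 0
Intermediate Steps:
V = 1 (V = -5 + 6 = 1)
Z(U) = 2*U/(1 + U) (Z(U) = (U + U)/(U + 1) = (2*U)/(1 + U) = 2*U/(1 + U))
Z(3)*√(1 - 1) = (2*3/(1 + 3))*√(1 - 1) = (2*3/4)*√0 = (2*3*(¼))*0 = (3/2)*0 = 0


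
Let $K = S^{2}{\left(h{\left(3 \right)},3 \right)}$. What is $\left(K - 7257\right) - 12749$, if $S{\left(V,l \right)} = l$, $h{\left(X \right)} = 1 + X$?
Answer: $-19997$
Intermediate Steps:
$K = 9$ ($K = 3^{2} = 9$)
$\left(K - 7257\right) - 12749 = \left(9 - 7257\right) - 12749 = -7248 - 12749 = -19997$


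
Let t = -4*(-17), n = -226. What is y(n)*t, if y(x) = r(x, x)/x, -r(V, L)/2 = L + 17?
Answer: -14212/113 ≈ -125.77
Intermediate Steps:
r(V, L) = -34 - 2*L (r(V, L) = -2*(L + 17) = -2*(17 + L) = -34 - 2*L)
y(x) = (-34 - 2*x)/x
t = 68
y(n)*t = (-2 - 34/(-226))*68 = (-2 - 34*(-1/226))*68 = (-2 + 17/113)*68 = -209/113*68 = -14212/113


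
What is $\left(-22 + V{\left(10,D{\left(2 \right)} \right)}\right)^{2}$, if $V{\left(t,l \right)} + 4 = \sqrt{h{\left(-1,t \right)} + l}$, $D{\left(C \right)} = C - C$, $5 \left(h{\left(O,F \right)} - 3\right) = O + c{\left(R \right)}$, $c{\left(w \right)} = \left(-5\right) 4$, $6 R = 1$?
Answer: $\frac{\left(130 - i \sqrt{30}\right)^{2}}{25} \approx 674.8 - 56.963 i$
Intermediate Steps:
$R = \frac{1}{6}$ ($R = \frac{1}{6} \cdot 1 = \frac{1}{6} \approx 0.16667$)
$c{\left(w \right)} = -20$
$h{\left(O,F \right)} = -1 + \frac{O}{5}$ ($h{\left(O,F \right)} = 3 + \frac{O - 20}{5} = 3 + \frac{-20 + O}{5} = 3 + \left(-4 + \frac{O}{5}\right) = -1 + \frac{O}{5}$)
$D{\left(C \right)} = 0$
$V{\left(t,l \right)} = -4 + \sqrt{- \frac{6}{5} + l}$ ($V{\left(t,l \right)} = -4 + \sqrt{\left(-1 + \frac{1}{5} \left(-1\right)\right) + l} = -4 + \sqrt{\left(-1 - \frac{1}{5}\right) + l} = -4 + \sqrt{- \frac{6}{5} + l}$)
$\left(-22 + V{\left(10,D{\left(2 \right)} \right)}\right)^{2} = \left(-22 - \left(4 - \frac{\sqrt{-30 + 25 \cdot 0}}{5}\right)\right)^{2} = \left(-22 - \left(4 - \frac{\sqrt{-30 + 0}}{5}\right)\right)^{2} = \left(-22 - \left(4 - \frac{\sqrt{-30}}{5}\right)\right)^{2} = \left(-22 - \left(4 - \frac{i \sqrt{30}}{5}\right)\right)^{2} = \left(-26 + \frac{i \sqrt{30}}{5}\right)^{2}$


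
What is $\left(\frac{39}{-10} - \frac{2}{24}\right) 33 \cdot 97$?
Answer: $- \frac{255013}{20} \approx -12751.0$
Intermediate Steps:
$\left(\frac{39}{-10} - \frac{2}{24}\right) 33 \cdot 97 = \left(39 \left(- \frac{1}{10}\right) - \frac{1}{12}\right) 33 \cdot 97 = \left(- \frac{39}{10} - \frac{1}{12}\right) 33 \cdot 97 = \left(- \frac{239}{60}\right) 33 \cdot 97 = \left(- \frac{2629}{20}\right) 97 = - \frac{255013}{20}$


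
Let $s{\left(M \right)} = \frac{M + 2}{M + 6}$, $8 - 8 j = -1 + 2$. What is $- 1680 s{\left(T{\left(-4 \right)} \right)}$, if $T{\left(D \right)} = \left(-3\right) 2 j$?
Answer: $7280$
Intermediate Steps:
$j = \frac{7}{8}$ ($j = 1 - \frac{-1 + 2}{8} = 1 - \frac{1}{8} = \frac{7}{8} \approx 0.875$)
$T{\left(D \right)} = - \frac{21}{4}$ ($T{\left(D \right)} = \left(-3\right) 2 \cdot \frac{7}{8} = \left(-6\right) \frac{7}{8} = - \frac{21}{4}$)
$s{\left(M \right)} = \frac{2 + M}{6 + M}$
$- 1680 s{\left(T{\left(-4 \right)} \right)} = - 1680 \frac{2 - \frac{21}{4}}{6 - \frac{21}{4}} = - 1680 \frac{1}{\frac{3}{4}} \left(- \frac{13}{4}\right) = - 1680 \cdot \frac{4}{3} \left(- \frac{13}{4}\right) = \left(-1680\right) \left(- \frac{13}{3}\right) = 7280$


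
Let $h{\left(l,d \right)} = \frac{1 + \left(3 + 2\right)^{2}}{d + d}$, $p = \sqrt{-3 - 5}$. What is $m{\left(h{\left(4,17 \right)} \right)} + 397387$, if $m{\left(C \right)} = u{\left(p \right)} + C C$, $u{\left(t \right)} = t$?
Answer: $\frac{114845012}{289} + 2 i \sqrt{2} \approx 3.9739 \cdot 10^{5} + 2.8284 i$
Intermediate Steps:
$p = 2 i \sqrt{2}$ ($p = \sqrt{-8} = 2 i \sqrt{2} \approx 2.8284 i$)
$h{\left(l,d \right)} = \frac{13}{d}$ ($h{\left(l,d \right)} = \frac{1 + 5^{2}}{2 d} = \left(1 + 25\right) \frac{1}{2 d} = 26 \frac{1}{2 d} = \frac{13}{d}$)
$m{\left(C \right)} = C^{2} + 2 i \sqrt{2}$ ($m{\left(C \right)} = 2 i \sqrt{2} + C C = 2 i \sqrt{2} + C^{2} = C^{2} + 2 i \sqrt{2}$)
$m{\left(h{\left(4,17 \right)} \right)} + 397387 = \left(\left(\frac{13}{17}\right)^{2} + 2 i \sqrt{2}\right) + 397387 = \left(\frac{169}{289} + 2 i \sqrt{2}\right) + 397387 = \frac{114845012}{289} + 2 i \sqrt{2}$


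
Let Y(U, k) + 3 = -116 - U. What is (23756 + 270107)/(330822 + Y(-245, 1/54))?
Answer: 293863/330948 ≈ 0.88794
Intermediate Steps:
Y(U, k) = -119 - U (Y(U, k) = -3 + (-116 - U) = -119 - U)
(23756 + 270107)/(330822 + Y(-245, 1/54)) = (23756 + 270107)/(330822 + (-119 - 1*(-245))) = 293863/(330822 + (-119 + 245)) = 293863/(330822 + 126) = 293863/330948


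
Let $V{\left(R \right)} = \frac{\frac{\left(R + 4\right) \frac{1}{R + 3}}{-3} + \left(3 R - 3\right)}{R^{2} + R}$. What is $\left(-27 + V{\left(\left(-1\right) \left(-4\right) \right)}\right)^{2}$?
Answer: $\frac{124523281}{176400} \approx 705.91$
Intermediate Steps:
$V{\left(R \right)} = \frac{-3 + 3 R - \frac{4 + R}{3 \left(3 + R\right)}}{R + R^{2}}$ ($V{\left(R \right)} = \frac{\frac{4 + R}{3 + R} \left(- \frac{1}{3}\right) + \left(-3 + 3 R\right)}{R + R^{2}} = \frac{- \frac{4 + R}{3 \left(3 + R\right)} + \left(-3 + 3 R\right)}{R + R^{2}} = \frac{-3 + 3 R - \frac{4 + R}{3 \left(3 + R\right)}}{R + R^{2}}$)
$\left(-27 + V{\left(\left(-1\right) \left(-4\right) \right)}\right)^{2} = \left(-27 + \frac{-31 + 9 \left(\left(-1\right) \left(-4\right)\right)^{2} + 17 \left(\left(-1\right) \left(-4\right)\right)}{3 \left(\left(-1\right) \left(-4\right)\right) \left(3 + \left(\left(-1\right) \left(-4\right)\right)^{2} + 4 \left(\left(-1\right) \left(-4\right)\right)\right)}\right)^{2} = \left(-27 + \frac{-31 + 9 \cdot 4^{2} + 17 \cdot 4}{3 \cdot 4 \left(3 + 4^{2} + 4 \cdot 4\right)}\right)^{2} = \left(-27 + \frac{1}{3} \cdot \frac{1}{4} \frac{1}{3 + 16 + 16} \left(-31 + 9 \cdot 16 + 68\right)\right)^{2} = \left(-27 + \frac{1}{3} \cdot \frac{1}{4} \cdot \frac{1}{35} \left(-31 + 144 + 68\right)\right)^{2} = \left(-27 + \frac{1}{3} \cdot \frac{1}{4} \cdot \frac{1}{35} \cdot 181\right)^{2} = \left(-27 + \frac{181}{420}\right)^{2} = \left(- \frac{11159}{420}\right)^{2} = \frac{124523281}{176400}$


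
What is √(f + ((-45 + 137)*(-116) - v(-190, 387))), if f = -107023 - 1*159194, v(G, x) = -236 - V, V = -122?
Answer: 5*I*√11071 ≈ 526.09*I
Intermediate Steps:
v(G, x) = -114 (v(G, x) = -236 - 1*(-122) = -236 + 122 = -114)
f = -266217 (f = -107023 - 159194 = -266217)
√(f + ((-45 + 137)*(-116) - v(-190, 387))) = √(-266217 + ((-45 + 137)*(-116) - 1*(-114))) = √(-266217 + (92*(-116) + 114)) = √(-266217 + (-10672 + 114)) = √(-266217 - 10558) = √(-276775) = 5*I*√11071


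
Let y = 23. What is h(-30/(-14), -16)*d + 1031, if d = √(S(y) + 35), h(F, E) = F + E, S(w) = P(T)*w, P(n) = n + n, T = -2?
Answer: 1031 - 97*I*√57/7 ≈ 1031.0 - 104.62*I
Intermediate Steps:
P(n) = 2*n
S(w) = -4*w (S(w) = (2*(-2))*w = -4*w)
h(F, E) = E + F
d = I*√57 (d = √(-4*23 + 35) = √(-92 + 35) = √(-57) = I*√57 ≈ 7.5498*I)
h(-30/(-14), -16)*d + 1031 = (-16 - 30/(-14))*(I*√57) + 1031 = (-16 - 30*(-1/14))*(I*√57) + 1031 = (-16 + 15/7)*(I*√57) + 1031 = -97*I*√57/7 + 1031 = 1031 - 97*I*√57/7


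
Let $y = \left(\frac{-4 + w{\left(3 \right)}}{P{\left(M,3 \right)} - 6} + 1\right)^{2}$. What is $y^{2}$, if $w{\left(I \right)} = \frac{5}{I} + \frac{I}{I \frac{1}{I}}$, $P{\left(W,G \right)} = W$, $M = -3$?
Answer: $\frac{390625}{531441} \approx 0.73503$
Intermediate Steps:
$w{\left(I \right)} = I + \frac{5}{I}$ ($w{\left(I \right)} = \frac{5}{I} + \frac{I}{1} = \frac{5}{I} + I 1 = \frac{5}{I} + I = I + \frac{5}{I}$)
$y = \frac{625}{729}$ ($y = \left(\frac{-4 + \left(3 + \frac{5}{3}\right)}{-3 - 6} + 1\right)^{2} = \left(\frac{-4 + \left(3 + 5 \cdot \frac{1}{3}\right)}{-9} + 1\right)^{2} = \left(\left(-4 + \left(3 + \frac{5}{3}\right)\right) \left(- \frac{1}{9}\right) + 1\right)^{2} = \left(\left(-4 + \frac{14}{3}\right) \left(- \frac{1}{9}\right) + 1\right)^{2} = \left(\frac{2}{3} \left(- \frac{1}{9}\right) + 1\right)^{2} = \left(- \frac{2}{27} + 1\right)^{2} = \left(\frac{25}{27}\right)^{2} = \frac{625}{729} \approx 0.85734$)
$y^{2} = \left(\frac{625}{729}\right)^{2} = \frac{390625}{531441}$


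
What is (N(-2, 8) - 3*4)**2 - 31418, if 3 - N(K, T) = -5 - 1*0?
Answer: -31402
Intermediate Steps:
N(K, T) = 8 (N(K, T) = 3 - (-5 - 1*0) = 3 - (-5 + 0) = 3 - 1*(-5) = 3 + 5 = 8)
(N(-2, 8) - 3*4)**2 - 31418 = (8 - 3*4)**2 - 31418 = (8 - 12)**2 - 31418 = (-4)**2 - 31418 = 16 - 31418 = -31402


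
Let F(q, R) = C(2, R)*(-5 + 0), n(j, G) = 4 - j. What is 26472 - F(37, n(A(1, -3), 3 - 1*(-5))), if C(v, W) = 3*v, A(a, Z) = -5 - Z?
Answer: 26502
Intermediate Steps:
F(q, R) = -30 (F(q, R) = (3*2)*(-5 + 0) = 6*(-5) = -30)
26472 - F(37, n(A(1, -3), 3 - 1*(-5))) = 26472 - 1*(-30) = 26472 + 30 = 26502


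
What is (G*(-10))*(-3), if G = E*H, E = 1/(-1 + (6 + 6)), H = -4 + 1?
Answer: -90/11 ≈ -8.1818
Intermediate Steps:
H = -3
E = 1/11 (E = 1/(-1 + 12) = 1/11 ≈ 0.090909)
G = -3/11 (G = (1/11)*(-3) = -3/11 ≈ -0.27273)
(G*(-10))*(-3) = -3/11*(-10)*(-3) = (30/11)*(-3) = -90/11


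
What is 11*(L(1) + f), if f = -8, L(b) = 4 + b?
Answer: -33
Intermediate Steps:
11*(L(1) + f) = 11*((4 + 1) - 8) = 11*(5 - 8) = 11*(-3) = -33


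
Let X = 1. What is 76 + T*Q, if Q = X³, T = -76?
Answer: 0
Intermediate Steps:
Q = 1 (Q = 1³ = 1)
76 + T*Q = 76 - 76*1 = 76 - 76 = 0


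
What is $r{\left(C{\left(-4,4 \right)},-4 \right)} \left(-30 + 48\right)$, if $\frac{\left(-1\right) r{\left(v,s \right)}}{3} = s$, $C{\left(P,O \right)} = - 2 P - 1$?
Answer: $216$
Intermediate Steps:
$C{\left(P,O \right)} = -1 - 2 P$
$r{\left(v,s \right)} = - 3 s$
$r{\left(C{\left(-4,4 \right)},-4 \right)} \left(-30 + 48\right) = \left(-3\right) \left(-4\right) \left(-30 + 48\right) = 12 \cdot 18 = 216$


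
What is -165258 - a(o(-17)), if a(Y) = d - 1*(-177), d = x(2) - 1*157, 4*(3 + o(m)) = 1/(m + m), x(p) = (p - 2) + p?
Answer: -165280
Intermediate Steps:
x(p) = -2 + 2*p (x(p) = (-2 + p) + p = -2 + 2*p)
o(m) = -3 + 1/(8*m) (o(m) = -3 + 1/(4*(m + m)) = -3 + 1/(4*((2*m))) = -3 + (1/(2*m))/4 = -3 + 1/(8*m))
d = -155 (d = (-2 + 2*2) - 1*157 = (-2 + 4) - 157 = 2 - 157 = -155)
a(Y) = 22 (a(Y) = -155 - 1*(-177) = -155 + 177 = 22)
-165258 - a(o(-17)) = -165258 - 1*22 = -165258 - 22 = -165280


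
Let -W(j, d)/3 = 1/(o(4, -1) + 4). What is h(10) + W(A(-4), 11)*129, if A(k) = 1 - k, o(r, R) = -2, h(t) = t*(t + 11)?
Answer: 33/2 ≈ 16.500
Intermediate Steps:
h(t) = t*(11 + t)
W(j, d) = -3/2 (W(j, d) = -3/(-2 + 4) = -3/2)
h(10) + W(A(-4), 11)*129 = 10*(11 + 10) - 3/2*129 = 10*21 - 387/2 = 210 - 387/2 = 33/2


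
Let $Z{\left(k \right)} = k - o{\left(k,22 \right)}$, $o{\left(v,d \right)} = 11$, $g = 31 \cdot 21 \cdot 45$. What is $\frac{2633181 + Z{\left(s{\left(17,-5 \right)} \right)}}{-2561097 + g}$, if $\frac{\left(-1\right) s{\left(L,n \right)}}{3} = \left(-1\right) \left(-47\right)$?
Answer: $- \frac{376147}{361686} \approx -1.04$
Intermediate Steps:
$g = 29295$ ($g = 651 \cdot 45 = 29295$)
$s{\left(L,n \right)} = -141$ ($s{\left(L,n \right)} = - 3 \left(\left(-1\right) \left(-47\right)\right) = \left(-3\right) 47 = -141$)
$Z{\left(k \right)} = -11 + k$ ($Z{\left(k \right)} = k - 11 = -11 + k$)
$\frac{2633181 + Z{\left(s{\left(17,-5 \right)} \right)}}{-2561097 + g} = \frac{2633181 - 152}{-2561097 + 29295} = \frac{2633181 - 152}{-2531802} = 2633029 \left(- \frac{1}{2531802}\right) = - \frac{376147}{361686}$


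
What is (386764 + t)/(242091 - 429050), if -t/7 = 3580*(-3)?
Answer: -461944/186959 ≈ -2.4708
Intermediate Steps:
t = 75180 (t = -25060*(-3) = -7*(-10740) = 75180)
(386764 + t)/(242091 - 429050) = (386764 + 75180)/(242091 - 429050) = 461944/(-186959) = 461944*(-1/186959) = -461944/186959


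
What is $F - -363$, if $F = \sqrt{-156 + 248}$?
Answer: $363 + 2 \sqrt{23} \approx 372.59$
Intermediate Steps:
$F = 2 \sqrt{23}$ ($F = \sqrt{92} = 2 \sqrt{23} \approx 9.5917$)
$F - -363 = 2 \sqrt{23} - -363 = 2 \sqrt{23} + 363 = 363 + 2 \sqrt{23}$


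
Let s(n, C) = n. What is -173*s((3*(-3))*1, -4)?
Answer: 1557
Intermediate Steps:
-173*s((3*(-3))*1, -4) = -173*3*(-3) = -(-1557) = -173*(-9) = 1557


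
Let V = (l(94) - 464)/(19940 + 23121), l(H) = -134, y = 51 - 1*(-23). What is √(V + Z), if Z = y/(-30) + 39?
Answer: √52720203630/37995 ≈ 6.0431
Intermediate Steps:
y = 74 (y = 51 + 23 = 74)
V = -598/43061 (V = (-134 - 464)/(19940 + 23121) = -598/43061 ≈ -0.013887)
Z = 548/15 (Z = 74/(-30) + 39 = 74*(-1/30) + 39 = -37/15 + 39 = 548/15 ≈ 36.533)
√(V + Z) = √(-598/43061 + 548/15) = √(23588458/645915) = √52720203630/37995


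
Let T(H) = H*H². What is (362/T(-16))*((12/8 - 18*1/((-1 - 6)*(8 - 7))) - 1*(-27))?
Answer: -78735/28672 ≈ -2.7461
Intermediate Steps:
T(H) = H³
(362/T(-16))*((12/8 - 18*1/((-1 - 6)*(8 - 7))) - 1*(-27)) = (362/((-16)³))*((12/8 - 18*1/((-1 - 6)*(8 - 7))) - 1*(-27)) = (362/(-4096))*((12*(⅛) - 18/((-7*1))) + 27) = (362*(-1/4096))*((3/2 - 18/(-7)) + 27) = -181*((3/2 - 18*(-⅐)) + 27)/2048 = -181*((3/2 + 18/7) + 27)/2048 = -181*(57/14 + 27)/2048 = -181/2048*435/14 = -78735/28672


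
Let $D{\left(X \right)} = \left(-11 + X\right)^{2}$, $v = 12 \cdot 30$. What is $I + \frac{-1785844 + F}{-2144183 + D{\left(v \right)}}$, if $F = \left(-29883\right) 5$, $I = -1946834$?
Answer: $- \frac{3937240103329}{2022382} \approx -1.9468 \cdot 10^{6}$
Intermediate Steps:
$v = 360$
$F = -149415$
$I + \frac{-1785844 + F}{-2144183 + D{\left(v \right)}} = -1946834 + \frac{-1785844 - 149415}{-2144183 + \left(-11 + 360\right)^{2}} = -1946834 - \frac{1935259}{-2144183 + 349^{2}} = -1946834 - \frac{1935259}{-2144183 + 121801} = -1946834 - \frac{1935259}{-2022382} = -1946834 - - \frac{1935259}{2022382} = -1946834 + \frac{1935259}{2022382} = - \frac{3937240103329}{2022382}$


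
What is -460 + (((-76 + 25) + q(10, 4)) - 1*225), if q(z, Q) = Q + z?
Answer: -722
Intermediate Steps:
-460 + (((-76 + 25) + q(10, 4)) - 1*225) = -460 + (((-76 + 25) + (4 + 10)) - 1*225) = -460 + ((-51 + 14) - 225) = -460 + (-37 - 225) = -460 - 262 = -722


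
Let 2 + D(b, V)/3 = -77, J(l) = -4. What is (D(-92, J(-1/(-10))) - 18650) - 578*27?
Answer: -34493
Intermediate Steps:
D(b, V) = -237 (D(b, V) = -6 + 3*(-77) = -6 - 231 = -237)
(D(-92, J(-1/(-10))) - 18650) - 578*27 = (-237 - 18650) - 578*27 = -18887 - 15606 = -34493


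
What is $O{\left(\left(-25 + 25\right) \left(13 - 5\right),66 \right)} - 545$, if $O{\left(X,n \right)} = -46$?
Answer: $-591$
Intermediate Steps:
$O{\left(\left(-25 + 25\right) \left(13 - 5\right),66 \right)} - 545 = -46 - 545 = -591$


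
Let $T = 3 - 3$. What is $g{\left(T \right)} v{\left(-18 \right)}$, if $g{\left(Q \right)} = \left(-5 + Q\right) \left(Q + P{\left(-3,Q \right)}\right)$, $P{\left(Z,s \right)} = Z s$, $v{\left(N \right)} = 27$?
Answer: $0$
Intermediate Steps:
$T = 0$
$g{\left(Q \right)} = - 2 Q \left(-5 + Q\right)$ ($g{\left(Q \right)} = \left(-5 + Q\right) \left(Q - 3 Q\right) = \left(-5 + Q\right) \left(- 2 Q\right) = - 2 Q \left(-5 + Q\right)$)
$g{\left(T \right)} v{\left(-18 \right)} = 2 \cdot 0 \left(5 - 0\right) 27 = 2 \cdot 0 \left(5 + 0\right) 27 = 2 \cdot 0 \cdot 5 \cdot 27 = 0 \cdot 27 = 0$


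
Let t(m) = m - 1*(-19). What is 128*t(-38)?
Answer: -2432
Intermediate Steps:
t(m) = 19 + m (t(m) = m + 19 = 19 + m)
128*t(-38) = 128*(19 - 38) = 128*(-19) = -2432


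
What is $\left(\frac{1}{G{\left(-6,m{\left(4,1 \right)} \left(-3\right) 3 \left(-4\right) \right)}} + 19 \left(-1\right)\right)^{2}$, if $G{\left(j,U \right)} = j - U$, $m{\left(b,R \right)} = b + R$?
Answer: $\frac{12496225}{34596} \approx 361.2$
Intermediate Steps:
$m{\left(b,R \right)} = R + b$
$\left(\frac{1}{G{\left(-6,m{\left(4,1 \right)} \left(-3\right) 3 \left(-4\right) \right)}} + 19 \left(-1\right)\right)^{2} = \left(\frac{1}{-6 - \left(1 + 4\right) \left(-3\right) 3 \left(-4\right)} + 19 \left(-1\right)\right)^{2} = \left(\frac{1}{-6 - 5 \left(\left(-9\right) \left(-4\right)\right)} - 19\right)^{2} = \left(\frac{1}{-6 - 5 \cdot 36} - 19\right)^{2} = \left(\frac{1}{-6 - 180} - 19\right)^{2} = \left(\frac{1}{-186} - 19\right)^{2} = \left(- \frac{1}{186} - 19\right)^{2} = \left(- \frac{3535}{186}\right)^{2} = \frac{12496225}{34596}$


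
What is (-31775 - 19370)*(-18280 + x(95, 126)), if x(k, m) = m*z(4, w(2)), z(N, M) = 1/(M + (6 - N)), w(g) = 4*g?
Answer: 934286173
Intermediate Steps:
z(N, M) = 1/(6 + M - N)
x(k, m) = m/10 (x(k, m) = m/(6 + 4*2 - 1*4) = m/(6 + 8 - 4) = m/10)
(-31775 - 19370)*(-18280 + x(95, 126)) = (-31775 - 19370)*(-18280 + (⅒)*126) = -51145*(-18280 + 63/5) = -51145*(-91337/5) = 934286173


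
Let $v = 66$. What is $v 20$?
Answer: $1320$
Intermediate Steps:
$v 20 = 66 \cdot 20 = 1320$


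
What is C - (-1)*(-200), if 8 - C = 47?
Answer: -239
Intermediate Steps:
C = -39 (C = 8 - 1*47 = 8 - 47 = -39)
C - (-1)*(-200) = -39 - (-1)*(-200) = -39 - 1*200 = -39 - 200 = -239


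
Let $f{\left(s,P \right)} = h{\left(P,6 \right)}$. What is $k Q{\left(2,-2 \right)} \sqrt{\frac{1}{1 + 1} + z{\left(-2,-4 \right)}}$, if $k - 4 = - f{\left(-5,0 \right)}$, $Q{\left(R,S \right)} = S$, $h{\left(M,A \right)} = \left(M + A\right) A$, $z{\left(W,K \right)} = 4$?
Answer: $96 \sqrt{2} \approx 135.76$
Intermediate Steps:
$h{\left(M,A \right)} = A \left(A + M\right)$ ($h{\left(M,A \right)} = \left(A + M\right) A = A \left(A + M\right)$)
$f{\left(s,P \right)} = 36 + 6 P$ ($f{\left(s,P \right)} = 6 \left(6 + P\right) = 36 + 6 P$)
$k = -32$ ($k = 4 - \left(36 + 6 \cdot 0\right) = 4 - \left(36 + 0\right) = 4 - 36 = -32$)
$k Q{\left(2,-2 \right)} \sqrt{\frac{1}{1 + 1} + z{\left(-2,-4 \right)}} = \left(-32\right) \left(-2\right) \sqrt{\frac{1}{1 + 1} + 4} = 64 \sqrt{\frac{1}{2} + 4} = 64 \sqrt{\frac{9}{2}} = 64 \frac{3 \sqrt{2}}{2} = 96 \sqrt{2}$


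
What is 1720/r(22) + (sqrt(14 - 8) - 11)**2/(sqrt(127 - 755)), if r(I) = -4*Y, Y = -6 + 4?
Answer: 215 - I*sqrt(157)*(11 - sqrt(6))**2/314 ≈ 215.0 - 2.9175*I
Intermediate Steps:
Y = -2
r(I) = 8 (r(I) = -4*(-2) = 8)
1720/r(22) + (sqrt(14 - 8) - 11)**2/(sqrt(127 - 755)) = 1720/8 + (sqrt(14 - 8) - 11)**2/(sqrt(127 - 755)) = 1720*(1/8) + (sqrt(6) - 11)**2/(sqrt(-628)) = 215 + (-11 + sqrt(6))**2/((2*I*sqrt(157))) = 215 + (-11 + sqrt(6))**2*(-I*sqrt(157)/314) = 215 - I*sqrt(157)*(-11 + sqrt(6))**2/314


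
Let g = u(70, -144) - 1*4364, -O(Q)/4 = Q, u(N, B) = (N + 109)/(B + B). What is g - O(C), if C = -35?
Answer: -1297331/288 ≈ -4504.6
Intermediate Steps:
u(N, B) = (109 + N)/(2*B) (u(N, B) = (109 + N)/((2*B)) = (109 + N)*(1/(2*B)) = (109 + N)/(2*B))
O(Q) = -4*Q
g = -1257011/288 (g = (½)*(109 + 70)/(-144) - 1*4364 = (½)*(-1/144)*179 - 4364 = -179/288 - 4364 = -1257011/288 ≈ -4364.6)
g - O(C) = -1257011/288 - (-4)*(-35) = -1257011/288 - 1*140 = -1257011/288 - 140 = -1297331/288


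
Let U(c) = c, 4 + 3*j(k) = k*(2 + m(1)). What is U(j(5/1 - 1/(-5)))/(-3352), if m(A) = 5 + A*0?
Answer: -27/8380 ≈ -0.0032220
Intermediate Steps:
m(A) = 5 (m(A) = 5 + 0 = 5)
j(k) = -4/3 + 7*k/3 (j(k) = -4/3 + (k*(2 + 5))/3 = -4/3 + (k*7)/3 = -4/3 + (7*k)/3 = -4/3 + 7*k/3)
U(j(5/1 - 1/(-5)))/(-3352) = (-4/3 + 7*(5/1 - 1/(-5))/3)/(-3352) = (-4/3 + 7*(5*1 - 1*(-⅕))/3)*(-1/3352) = (-4/3 + 7*(5 + ⅕)/3)*(-1/3352) = (-4/3 + (7/3)*(26/5))*(-1/3352) = (-4/3 + 182/15)*(-1/3352) = (54/5)*(-1/3352) = -27/8380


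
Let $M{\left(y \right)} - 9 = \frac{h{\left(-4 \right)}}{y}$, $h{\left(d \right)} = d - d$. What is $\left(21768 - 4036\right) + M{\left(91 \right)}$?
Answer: $17741$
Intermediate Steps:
$h{\left(d \right)} = 0$
$M{\left(y \right)} = 9$ ($M{\left(y \right)} = 9 + \frac{0}{y} = 9 + 0 = 9$)
$\left(21768 - 4036\right) + M{\left(91 \right)} = \left(21768 - 4036\right) + 9 = 17732 + 9 = 17741$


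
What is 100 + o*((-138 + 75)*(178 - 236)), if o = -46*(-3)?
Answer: 504352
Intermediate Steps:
o = 138
100 + o*((-138 + 75)*(178 - 236)) = 100 + 138*((-138 + 75)*(178 - 236)) = 100 + 138*(-63*(-58)) = 100 + 138*3654 = 100 + 504252 = 504352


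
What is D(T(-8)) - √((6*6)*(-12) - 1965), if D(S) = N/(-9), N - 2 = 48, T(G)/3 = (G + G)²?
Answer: -50/9 - I*√2397 ≈ -5.5556 - 48.959*I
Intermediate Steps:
T(G) = 12*G² (T(G) = 3*(G + G)² = 3*(2*G)² = 3*(4*G²) = 12*G²)
N = 50 (N = 2 + 48 = 50)
D(S) = -50/9 (D(S) = 50/(-9) = 50*(-⅑) = -50/9)
D(T(-8)) - √((6*6)*(-12) - 1965) = -50/9 - √((6*6)*(-12) - 1965) = -50/9 - √(36*(-12) - 1965) = -50/9 - √(-432 - 1965) = -50/9 - √(-2397) = -50/9 - I*√2397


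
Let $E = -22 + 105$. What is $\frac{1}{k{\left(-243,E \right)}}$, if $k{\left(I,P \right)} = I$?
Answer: $- \frac{1}{243} \approx -0.0041152$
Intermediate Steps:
$E = 83$
$\frac{1}{k{\left(-243,E \right)}} = \frac{1}{-243} = - \frac{1}{243}$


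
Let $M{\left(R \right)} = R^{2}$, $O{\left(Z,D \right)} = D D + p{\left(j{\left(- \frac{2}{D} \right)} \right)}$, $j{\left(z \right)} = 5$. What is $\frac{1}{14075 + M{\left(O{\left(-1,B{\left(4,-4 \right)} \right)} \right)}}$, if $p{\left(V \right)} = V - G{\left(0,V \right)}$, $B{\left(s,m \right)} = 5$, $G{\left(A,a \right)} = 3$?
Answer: $\frac{1}{14804} \approx 6.7549 \cdot 10^{-5}$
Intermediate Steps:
$p{\left(V \right)} = -3 + V$ ($p{\left(V \right)} = V - 3 = -3 + V$)
$O{\left(Z,D \right)} = 2 + D^{2}$ ($O{\left(Z,D \right)} = D D + \left(-3 + 5\right) = D^{2} + 2 = 2 + D^{2}$)
$\frac{1}{14075 + M{\left(O{\left(-1,B{\left(4,-4 \right)} \right)} \right)}} = \frac{1}{14075 + \left(2 + 5^{2}\right)^{2}} = \frac{1}{14075 + \left(2 + 25\right)^{2}} = \frac{1}{14075 + 27^{2}} = \frac{1}{14075 + 729} = \frac{1}{14804}$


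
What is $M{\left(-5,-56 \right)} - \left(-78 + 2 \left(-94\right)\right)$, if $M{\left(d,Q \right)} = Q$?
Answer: $210$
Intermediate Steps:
$M{\left(-5,-56 \right)} - \left(-78 + 2 \left(-94\right)\right) = -56 - \left(-78 + 2 \left(-94\right)\right) = -56 - \left(-78 - 188\right) = -56 - -266 = -56 + 266 = 210$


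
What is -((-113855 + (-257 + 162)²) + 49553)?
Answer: 55277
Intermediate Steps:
-((-113855 + (-257 + 162)²) + 49553) = -((-113855 + (-95)²) + 49553) = -((-113855 + 9025) + 49553) = -(-104830 + 49553) = -1*(-55277) = 55277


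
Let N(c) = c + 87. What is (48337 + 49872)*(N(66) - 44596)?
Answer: -4364702587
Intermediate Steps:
N(c) = 87 + c
(48337 + 49872)*(N(66) - 44596) = (48337 + 49872)*((87 + 66) - 44596) = 98209*(153 - 44596) = 98209*(-44443) = -4364702587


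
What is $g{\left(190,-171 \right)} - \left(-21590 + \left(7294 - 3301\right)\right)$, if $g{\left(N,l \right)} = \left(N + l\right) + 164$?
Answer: $17780$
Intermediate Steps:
$g{\left(N,l \right)} = 164 + N + l$
$g{\left(190,-171 \right)} - \left(-21590 + \left(7294 - 3301\right)\right) = \left(164 + 190 - 171\right) - \left(-21590 + \left(7294 - 3301\right)\right) = 183 - \left(-21590 + 3993\right) = 183 - -17597 = 183 + 17597 = 17780$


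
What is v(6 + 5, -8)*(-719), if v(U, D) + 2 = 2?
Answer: 0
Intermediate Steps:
v(U, D) = 0 (v(U, D) = -2 + 2 = 0)
v(6 + 5, -8)*(-719) = 0*(-719) = 0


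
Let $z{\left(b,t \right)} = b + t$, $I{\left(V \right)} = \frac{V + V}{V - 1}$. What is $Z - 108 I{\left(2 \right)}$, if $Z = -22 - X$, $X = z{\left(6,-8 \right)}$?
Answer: $-452$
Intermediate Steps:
$I{\left(V \right)} = \frac{2 V}{-1 + V}$
$X = -2$ ($X = 6 - 8 = -2$)
$Z = -20$ ($Z = -22 - -2 = -22 + 2 = -20$)
$Z - 108 I{\left(2 \right)} = -20 - 108 \cdot 2 \cdot 2 \frac{1}{-1 + 2} = -20 - 108 \cdot 2 \cdot 2 \cdot 1^{-1} = -20 - 108 \cdot 2 \cdot 2 \cdot 1 = -20 - 432 = -452$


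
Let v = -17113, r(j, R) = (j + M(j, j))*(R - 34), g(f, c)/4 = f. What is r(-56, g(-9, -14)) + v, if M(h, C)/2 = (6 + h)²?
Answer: -363193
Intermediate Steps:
M(h, C) = 2*(6 + h)²
g(f, c) = 4*f
r(j, R) = (-34 + R)*(j + 2*(6 + j)²) (r(j, R) = (j + 2*(6 + j)²)*(R - 34) = (j + 2*(6 + j)²)*(-34 + R) = (-34 + R)*(j + 2*(6 + j)²))
r(-56, g(-9, -14)) + v = (-68*(6 - 56)² - 34*(-56) + (4*(-9))*(-56) + 2*(4*(-9))*(6 - 56)²) - 17113 = (-68*(-50)² + 1904 - 36*(-56) + 2*(-36)*(-50)²) - 17113 = (-68*2500 + 1904 + 2016 + 2*(-36)*2500) - 17113 = (-170000 + 1904 + 2016 - 180000) - 17113 = -346080 - 17113 = -363193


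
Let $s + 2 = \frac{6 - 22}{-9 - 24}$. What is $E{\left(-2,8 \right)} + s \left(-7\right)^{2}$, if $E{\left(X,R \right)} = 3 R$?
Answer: $- \frac{1658}{33} \approx -50.242$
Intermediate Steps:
$s = - \frac{50}{33}$ ($s = -2 + \frac{6 - 22}{-9 - 24} = -2 - \frac{16}{-33} = -2 - - \frac{16}{33} = -2 + \frac{16}{33} = - \frac{50}{33} \approx -1.5152$)
$E{\left(-2,8 \right)} + s \left(-7\right)^{2} = 3 \cdot 8 - \frac{50 \left(-7\right)^{2}}{33} = 24 - \frac{2450}{33} = - \frac{1658}{33}$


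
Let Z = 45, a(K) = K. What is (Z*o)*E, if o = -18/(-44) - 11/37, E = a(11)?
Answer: 4095/74 ≈ 55.338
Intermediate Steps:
E = 11
o = 91/814 (o = -18*(-1/44) - 11*1/37 = 9/22 - 11/37 = 91/814 ≈ 0.11179)
(Z*o)*E = (45*(91/814))*11 = (4095/814)*11 = 4095/74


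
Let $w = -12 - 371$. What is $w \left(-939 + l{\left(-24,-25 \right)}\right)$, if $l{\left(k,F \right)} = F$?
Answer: $369212$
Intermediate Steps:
$w = -383$ ($w = -12 - 371 = -383$)
$w \left(-939 + l{\left(-24,-25 \right)}\right) = - 383 \left(-939 - 25\right) = \left(-383\right) \left(-964\right) = 369212$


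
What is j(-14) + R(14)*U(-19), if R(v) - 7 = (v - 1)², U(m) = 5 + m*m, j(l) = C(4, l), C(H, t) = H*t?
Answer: 64360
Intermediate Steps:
j(l) = 4*l
U(m) = 5 + m²
R(v) = 7 + (-1 + v)² (R(v) = 7 + (v - 1)² = 7 + (-1 + v)²)
j(-14) + R(14)*U(-19) = 4*(-14) + (7 + (-1 + 14)²)*(5 + (-19)²) = -56 + (7 + 13²)*(5 + 361) = -56 + (7 + 169)*366 = -56 + 176*366 = -56 + 64416 = 64360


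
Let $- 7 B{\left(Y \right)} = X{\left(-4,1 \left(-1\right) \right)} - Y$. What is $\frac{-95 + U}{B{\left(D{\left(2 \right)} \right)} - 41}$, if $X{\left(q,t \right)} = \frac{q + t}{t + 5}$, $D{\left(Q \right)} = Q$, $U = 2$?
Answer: $\frac{2604}{1135} \approx 2.2943$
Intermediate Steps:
$X{\left(q,t \right)} = \frac{q + t}{5 + t}$
$B{\left(Y \right)} = \frac{5}{28} + \frac{Y}{7}$ ($B{\left(Y \right)} = - \frac{\frac{-4 + 1 \left(-1\right)}{5 + 1 \left(-1\right)} - Y}{7} = - \frac{\frac{-4 - 1}{5 - 1} - Y}{7} = - \frac{\frac{1}{4} \left(-5\right) - Y}{7} = - \frac{- \frac{5}{4} - Y}{7} = \frac{5}{28} + \frac{Y}{7}$)
$\frac{-95 + U}{B{\left(D{\left(2 \right)} \right)} - 41} = \frac{-95 + 2}{\left(\frac{5}{28} + \frac{1}{7} \cdot 2\right) - 41} = - \frac{93}{\left(\frac{5}{28} + \frac{2}{7}\right) - 41} = - \frac{93}{\frac{13}{28} - 41} = - \frac{93}{- \frac{1135}{28}} = \left(-93\right) \left(- \frac{28}{1135}\right) = \frac{2604}{1135}$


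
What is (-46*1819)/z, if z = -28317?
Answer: 83674/28317 ≈ 2.9549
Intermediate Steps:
(-46*1819)/z = -46*1819/(-28317) = -83674*(-1/28317) = 83674/28317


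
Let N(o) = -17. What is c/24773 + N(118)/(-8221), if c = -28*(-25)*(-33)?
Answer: -27069137/29094119 ≈ -0.93040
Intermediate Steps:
c = -23100 (c = 700*(-33) = -23100)
c/24773 + N(118)/(-8221) = -23100/24773 - 17/(-8221) = -23100*1/24773 - 17*(-1/8221) = -3300/3539 + 17/8221 = -27069137/29094119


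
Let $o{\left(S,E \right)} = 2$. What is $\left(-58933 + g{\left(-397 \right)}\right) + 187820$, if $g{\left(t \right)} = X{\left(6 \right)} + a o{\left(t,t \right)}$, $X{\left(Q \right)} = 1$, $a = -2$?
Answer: $128884$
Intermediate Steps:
$g{\left(t \right)} = -3$ ($g{\left(t \right)} = 1 - 4 = -3$)
$\left(-58933 + g{\left(-397 \right)}\right) + 187820 = \left(-58933 - 3\right) + 187820 = -58936 + 187820 = 128884$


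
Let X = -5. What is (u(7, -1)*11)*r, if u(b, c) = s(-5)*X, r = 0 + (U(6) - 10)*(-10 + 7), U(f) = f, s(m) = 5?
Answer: -3300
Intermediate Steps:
r = 12 (r = 0 + (6 - 10)*(-10 + 7) = 0 - 4*(-3) = 0 + 12 = 12)
u(b, c) = -25 (u(b, c) = 5*(-5) = -25)
(u(7, -1)*11)*r = -25*11*12 = -275*12 = -3300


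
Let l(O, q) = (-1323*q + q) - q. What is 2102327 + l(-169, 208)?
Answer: 1827143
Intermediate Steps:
l(O, q) = -1323*q (l(O, q) = -1322*q - q = -1323*q)
2102327 + l(-169, 208) = 2102327 - 1323*208 = 2102327 - 275184 = 1827143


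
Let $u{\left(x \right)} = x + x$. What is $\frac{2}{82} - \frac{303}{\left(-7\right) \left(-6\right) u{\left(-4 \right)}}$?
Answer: $\frac{4253}{4592} \approx 0.92618$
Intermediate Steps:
$u{\left(x \right)} = 2 x$
$\frac{2}{82} - \frac{303}{\left(-7\right) \left(-6\right) u{\left(-4 \right)}} = \frac{2}{82} - \frac{303}{\left(-7\right) \left(-6\right) 2 \left(-4\right)} = 2 \cdot \frac{1}{82} - \frac{303}{42 \left(-8\right)} = \frac{1}{41} - \frac{303}{-336} = \frac{1}{41} - - \frac{101}{112} = \frac{1}{41} + \frac{101}{112} = \frac{4253}{4592}$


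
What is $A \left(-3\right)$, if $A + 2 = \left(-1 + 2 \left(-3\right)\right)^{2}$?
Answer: $-141$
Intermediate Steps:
$A = 47$ ($A = -2 + \left(-1 + 2 \left(-3\right)\right)^{2} = -2 + \left(-1 - 6\right)^{2} = -2 + \left(-7\right)^{2} = -2 + 49 = 47$)
$A \left(-3\right) = 47 \left(-3\right) = -141$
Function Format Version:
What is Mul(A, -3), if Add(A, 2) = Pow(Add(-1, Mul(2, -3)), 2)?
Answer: -141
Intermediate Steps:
A = 47 (A = Add(-2, Pow(Add(-1, Mul(2, -3)), 2)) = Add(-2, Pow(Add(-1, -6), 2)) = Add(-2, Pow(-7, 2)) = Add(-2, 49) = 47)
Mul(A, -3) = Mul(47, -3) = -141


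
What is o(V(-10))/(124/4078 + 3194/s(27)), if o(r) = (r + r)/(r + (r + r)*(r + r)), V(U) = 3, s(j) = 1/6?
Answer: 2039/253990477 ≈ 8.0279e-6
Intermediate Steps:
s(j) = ⅙
o(r) = 2*r/(r + 4*r²) (o(r) = (2*r)/(r + (2*r)*(2*r)) = (2*r)/(r + 4*r²) = 2*r/(r + 4*r²))
o(V(-10))/(124/4078 + 3194/s(27)) = (2/(1 + 4*3))/(124/4078 + 3194/(⅙)) = (2/(1 + 12))/(124*(1/4078) + 3194*6) = (2/13)/(62/2039 + 19164) = (2*(1/13))/(39075458/2039) = (2/13)*(2039/39075458) = 2039/253990477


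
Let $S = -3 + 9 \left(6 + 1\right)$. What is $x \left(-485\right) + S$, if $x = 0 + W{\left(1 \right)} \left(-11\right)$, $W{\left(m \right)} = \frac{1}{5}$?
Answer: $1127$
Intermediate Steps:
$W{\left(m \right)} = \frac{1}{5}$
$S = 60$ ($S = -3 + 9 \cdot 7 = -3 + 63 = 60$)
$x = - \frac{11}{5}$ ($x = 0 + \frac{1}{5} \left(-11\right) = 0 - \frac{11}{5} = - \frac{11}{5} \approx -2.2$)
$x \left(-485\right) + S = \left(- \frac{11}{5}\right) \left(-485\right) + 60 = 1067 + 60 = 1127$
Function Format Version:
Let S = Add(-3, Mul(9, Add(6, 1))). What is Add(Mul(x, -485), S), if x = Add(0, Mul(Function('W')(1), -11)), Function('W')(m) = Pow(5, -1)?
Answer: 1127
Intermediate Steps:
Function('W')(m) = Rational(1, 5)
S = 60 (S = Add(-3, Mul(9, 7)) = Add(-3, 63) = 60)
x = Rational(-11, 5) (x = Add(0, Mul(Rational(1, 5), -11)) = Add(0, Rational(-11, 5)) = Rational(-11, 5) ≈ -2.2000)
Add(Mul(x, -485), S) = Add(Mul(Rational(-11, 5), -485), 60) = Add(1067, 60) = 1127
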